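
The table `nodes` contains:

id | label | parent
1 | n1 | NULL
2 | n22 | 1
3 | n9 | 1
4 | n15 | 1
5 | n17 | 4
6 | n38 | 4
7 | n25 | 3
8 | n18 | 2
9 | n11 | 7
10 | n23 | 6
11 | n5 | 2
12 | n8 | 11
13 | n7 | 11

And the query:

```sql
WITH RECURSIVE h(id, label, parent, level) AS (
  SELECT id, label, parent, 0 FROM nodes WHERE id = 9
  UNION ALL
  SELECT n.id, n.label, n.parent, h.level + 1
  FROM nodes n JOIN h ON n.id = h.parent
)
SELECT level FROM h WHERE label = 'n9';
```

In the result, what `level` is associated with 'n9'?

Base: id=9 (n11), parent=7, level 0.
Iteration 1: join on id=7 -> n25 (id 7, parent=3, level 1).
Iteration 2: join on id=3 -> n9 (id 3, parent=1, level 2).
Iteration 3: join on id=1 -> n1 (id 1, parent=NULL, level 3).
Iteration 4: parent is NULL; no match; recursion stops.

2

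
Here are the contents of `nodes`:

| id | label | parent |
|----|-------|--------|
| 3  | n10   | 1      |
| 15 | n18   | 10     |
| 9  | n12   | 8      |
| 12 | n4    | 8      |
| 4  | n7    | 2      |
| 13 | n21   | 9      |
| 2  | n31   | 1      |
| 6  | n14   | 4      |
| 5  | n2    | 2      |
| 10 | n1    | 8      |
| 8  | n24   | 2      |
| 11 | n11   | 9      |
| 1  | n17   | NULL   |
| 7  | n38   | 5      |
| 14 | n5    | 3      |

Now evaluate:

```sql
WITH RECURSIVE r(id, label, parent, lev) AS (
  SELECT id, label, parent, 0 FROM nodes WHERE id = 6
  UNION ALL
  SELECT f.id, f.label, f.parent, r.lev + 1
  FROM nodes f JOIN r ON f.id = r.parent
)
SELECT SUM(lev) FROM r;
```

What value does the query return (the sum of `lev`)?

6

Base: id=6 (n14), parent=4, lev 0.
Iteration 1: join on id=4 -> n7 (id 4, parent=2, lev 1).
Iteration 2: join on id=2 -> n31 (id 2, parent=1, lev 2).
Iteration 3: join on id=1 -> n17 (id 1, parent=NULL, lev 3).
Iteration 4: parent is NULL; no match; recursion stops.
SUM(lev) = 0 + 1 + 2 + 3 = 6.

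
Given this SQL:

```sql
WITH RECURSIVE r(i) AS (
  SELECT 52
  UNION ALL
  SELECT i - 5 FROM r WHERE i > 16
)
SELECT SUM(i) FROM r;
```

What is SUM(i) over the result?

288

Base: i=52.
Iteration 1: 52 > 16 holds -> i = 52 - 5 = 47.
Iteration 2: 47 > 16 holds -> i = 47 - 5 = 42.
Iteration 3: 42 > 16 holds -> i = 42 - 5 = 37.
Iteration 4: 37 > 16 holds -> i = 37 - 5 = 32.
Iteration 5: 32 > 16 holds -> i = 32 - 5 = 27.
Iteration 6: 27 > 16 holds -> i = 27 - 5 = 22.
Iteration 7: 22 > 16 holds -> i = 22 - 5 = 17.
Iteration 8: 17 > 16 holds -> i = 17 - 5 = 12.
Iteration 9: 12 > 16 fails; recursion stops.
SUM(i) = 52 + 47 + 42 + 37 + 32 + 27 + 22 + 17 + 12 = 288.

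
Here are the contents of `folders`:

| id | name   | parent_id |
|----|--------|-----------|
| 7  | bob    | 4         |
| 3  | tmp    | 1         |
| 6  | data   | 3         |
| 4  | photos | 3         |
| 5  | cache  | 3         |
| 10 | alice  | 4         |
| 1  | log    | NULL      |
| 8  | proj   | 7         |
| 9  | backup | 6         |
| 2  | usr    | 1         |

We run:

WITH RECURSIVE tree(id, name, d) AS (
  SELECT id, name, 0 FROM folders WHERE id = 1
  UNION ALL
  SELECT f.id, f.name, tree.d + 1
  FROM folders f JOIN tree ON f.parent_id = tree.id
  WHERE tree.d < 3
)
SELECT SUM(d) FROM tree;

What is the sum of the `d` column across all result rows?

Base: id=1 (log) at d 0.
Iteration 1: rows with parent_id in {1} -> usr (id 2, d 1), tmp (id 3, d 1).
Iteration 2: rows with parent_id in {2,3} -> photos (id 4, d 2), cache (id 5, d 2), data (id 6, d 2).
Iteration 3: rows with parent_id in {4,5,6} -> bob (id 7, d 3), backup (id 9, d 3), alice (id 10, d 3).
Iteration 4: d < 3 fails for all current rows; recursion stops.
SUM(d) = 0 + 1 + 1 + 2 + 2 + 2 + 3 + 3 + 3 = 17.

17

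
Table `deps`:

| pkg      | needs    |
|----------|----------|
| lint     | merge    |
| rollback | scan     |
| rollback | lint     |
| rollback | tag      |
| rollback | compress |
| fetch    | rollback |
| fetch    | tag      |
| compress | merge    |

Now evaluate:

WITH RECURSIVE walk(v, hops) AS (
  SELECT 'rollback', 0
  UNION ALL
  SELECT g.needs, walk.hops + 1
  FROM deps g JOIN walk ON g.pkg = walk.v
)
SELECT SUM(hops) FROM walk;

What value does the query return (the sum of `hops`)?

Base: (rollback, hops=0).
Iteration 1: edges from {rollback} -> (compress, hops=1), (lint, hops=1), (scan, hops=1), (tag, hops=1).
Iteration 2: edges from {compress,lint,scan,tag} -> (merge, hops=2) x2. [UNION ALL keeps all 2 new rows, including repeats]
Iteration 3: no outgoing edges from {merge}; recursion stops.
SUM(hops) = 0 + 1 + 1 + 1 + 1 + 2 + 2 = 8.

8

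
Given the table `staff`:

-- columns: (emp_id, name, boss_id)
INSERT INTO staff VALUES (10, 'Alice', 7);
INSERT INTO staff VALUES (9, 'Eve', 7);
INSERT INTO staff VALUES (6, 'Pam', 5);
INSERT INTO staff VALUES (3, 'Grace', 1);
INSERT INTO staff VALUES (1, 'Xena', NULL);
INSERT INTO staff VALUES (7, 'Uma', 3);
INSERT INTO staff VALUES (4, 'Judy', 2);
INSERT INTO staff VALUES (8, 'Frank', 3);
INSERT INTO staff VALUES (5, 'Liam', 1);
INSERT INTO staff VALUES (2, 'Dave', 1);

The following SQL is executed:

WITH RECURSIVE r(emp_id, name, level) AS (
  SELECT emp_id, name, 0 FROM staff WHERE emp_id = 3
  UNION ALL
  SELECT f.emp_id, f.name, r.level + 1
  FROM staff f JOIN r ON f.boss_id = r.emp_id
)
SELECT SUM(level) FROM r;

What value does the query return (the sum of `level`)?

Base: emp_id=3 (Grace) at level 0.
Iteration 1: rows with boss_id in {3} -> Uma (id 7, level 1), Frank (id 8, level 1).
Iteration 2: rows with boss_id in {7,8} -> Eve (id 9, level 2), Alice (id 10, level 2).
Iteration 3: no rows with boss_id in {9,10}; recursion stops.
SUM(level) = 0 + 1 + 1 + 2 + 2 = 6.

6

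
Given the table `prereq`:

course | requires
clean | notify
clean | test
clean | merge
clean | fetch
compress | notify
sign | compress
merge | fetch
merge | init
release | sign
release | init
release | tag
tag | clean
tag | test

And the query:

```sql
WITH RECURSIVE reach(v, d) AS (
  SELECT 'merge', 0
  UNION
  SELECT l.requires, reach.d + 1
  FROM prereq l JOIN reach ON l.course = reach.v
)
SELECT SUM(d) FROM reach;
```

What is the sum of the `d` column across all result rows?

Base: (merge, d=0).
Iteration 1: edges from {merge} -> (fetch, d=1), (init, d=1).
Iteration 2: no outgoing edges from {fetch,init}; recursion stops.
SUM(d) = 0 + 1 + 1 = 2.

2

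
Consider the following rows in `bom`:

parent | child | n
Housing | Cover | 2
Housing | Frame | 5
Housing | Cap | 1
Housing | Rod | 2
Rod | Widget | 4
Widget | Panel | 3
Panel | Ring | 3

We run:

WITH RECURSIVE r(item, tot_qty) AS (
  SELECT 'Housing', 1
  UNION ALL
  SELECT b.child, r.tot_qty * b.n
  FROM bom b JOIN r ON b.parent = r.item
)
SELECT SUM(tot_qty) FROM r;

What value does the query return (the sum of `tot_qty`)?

115

Base: (Housing, tot_qty=1).
Iteration 1: components of {Housing} -> Cap = 1*1 = 1, Cover = 1*2 = 2, Frame = 1*5 = 5, Rod = 1*2 = 2.
Iteration 2: components of {Cap,Cover,Frame,Rod} -> Widget = 2*4 = 8.
Iteration 3: components of {Widget} -> Panel = 8*3 = 24.
Iteration 4: components of {Panel} -> Ring = 24*3 = 72.
Iteration 5: no further components; recursion stops.
SUM(tot_qty) = 1 + 2 + 5 + 1 + 2 + 8 + 24 + 72 = 115.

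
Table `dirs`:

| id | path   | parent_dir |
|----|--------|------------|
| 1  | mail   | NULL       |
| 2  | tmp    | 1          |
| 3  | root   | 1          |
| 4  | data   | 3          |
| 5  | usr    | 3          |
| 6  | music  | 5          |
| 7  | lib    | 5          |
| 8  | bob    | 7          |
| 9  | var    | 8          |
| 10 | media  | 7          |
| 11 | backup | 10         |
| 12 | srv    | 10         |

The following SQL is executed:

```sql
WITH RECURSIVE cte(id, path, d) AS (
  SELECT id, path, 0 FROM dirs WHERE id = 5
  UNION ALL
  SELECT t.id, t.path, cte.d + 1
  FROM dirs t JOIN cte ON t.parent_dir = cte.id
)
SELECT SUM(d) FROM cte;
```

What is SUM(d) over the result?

15

Base: id=5 (usr) at d 0.
Iteration 1: rows with parent_dir in {5} -> music (id 6, d 1), lib (id 7, d 1).
Iteration 2: rows with parent_dir in {6,7} -> bob (id 8, d 2), media (id 10, d 2).
Iteration 3: rows with parent_dir in {8,10} -> var (id 9, d 3), backup (id 11, d 3), srv (id 12, d 3).
Iteration 4: no rows with parent_dir in {9,11,12}; recursion stops.
SUM(d) = 0 + 1 + 1 + 2 + 2 + 3 + 3 + 3 = 15.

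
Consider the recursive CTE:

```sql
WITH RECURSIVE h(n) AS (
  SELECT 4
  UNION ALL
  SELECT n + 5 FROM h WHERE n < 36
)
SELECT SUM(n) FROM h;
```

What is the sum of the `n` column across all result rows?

Base: n=4.
Iteration 1: 4 < 36 holds -> n = 4 + 5 = 9.
Iteration 2: 9 < 36 holds -> n = 9 + 5 = 14.
Iteration 3: 14 < 36 holds -> n = 14 + 5 = 19.
Iteration 4: 19 < 36 holds -> n = 19 + 5 = 24.
Iteration 5: 24 < 36 holds -> n = 24 + 5 = 29.
Iteration 6: 29 < 36 holds -> n = 29 + 5 = 34.
Iteration 7: 34 < 36 holds -> n = 34 + 5 = 39.
Iteration 8: 39 < 36 fails; recursion stops.
SUM(n) = 4 + 9 + 14 + 19 + 24 + 29 + 34 + 39 = 172.

172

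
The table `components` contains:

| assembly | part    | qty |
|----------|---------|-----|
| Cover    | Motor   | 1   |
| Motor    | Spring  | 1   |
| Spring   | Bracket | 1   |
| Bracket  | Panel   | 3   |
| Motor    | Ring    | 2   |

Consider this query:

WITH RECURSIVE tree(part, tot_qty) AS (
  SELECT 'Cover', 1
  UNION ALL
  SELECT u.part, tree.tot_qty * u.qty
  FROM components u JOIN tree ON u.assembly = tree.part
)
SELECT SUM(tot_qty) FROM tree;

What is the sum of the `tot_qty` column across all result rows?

Base: (Cover, tot_qty=1).
Iteration 1: components of {Cover} -> Motor = 1*1 = 1.
Iteration 2: components of {Motor} -> Ring = 1*2 = 2, Spring = 1*1 = 1.
Iteration 3: components of {Ring,Spring} -> Bracket = 1*1 = 1.
Iteration 4: components of {Bracket} -> Panel = 1*3 = 3.
Iteration 5: no further components; recursion stops.
SUM(tot_qty) = 1 + 1 + 1 + 2 + 1 + 3 = 9.

9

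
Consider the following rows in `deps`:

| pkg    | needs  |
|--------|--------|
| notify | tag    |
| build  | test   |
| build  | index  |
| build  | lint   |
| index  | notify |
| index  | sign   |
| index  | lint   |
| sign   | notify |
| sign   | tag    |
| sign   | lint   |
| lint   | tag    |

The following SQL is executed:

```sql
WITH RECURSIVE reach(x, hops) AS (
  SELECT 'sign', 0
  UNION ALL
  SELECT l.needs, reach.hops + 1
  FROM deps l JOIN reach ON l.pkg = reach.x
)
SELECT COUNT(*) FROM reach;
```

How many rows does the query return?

Base: (sign, hops=0).
Iteration 1: edges from {sign} -> (lint, hops=1), (notify, hops=1), (tag, hops=1).
Iteration 2: edges from {lint,notify,tag} -> (tag, hops=2) x2. [UNION ALL keeps all 2 new rows, including repeats]
Iteration 3: no outgoing edges from {tag}; recursion stops.
Total rows emitted: 6.

6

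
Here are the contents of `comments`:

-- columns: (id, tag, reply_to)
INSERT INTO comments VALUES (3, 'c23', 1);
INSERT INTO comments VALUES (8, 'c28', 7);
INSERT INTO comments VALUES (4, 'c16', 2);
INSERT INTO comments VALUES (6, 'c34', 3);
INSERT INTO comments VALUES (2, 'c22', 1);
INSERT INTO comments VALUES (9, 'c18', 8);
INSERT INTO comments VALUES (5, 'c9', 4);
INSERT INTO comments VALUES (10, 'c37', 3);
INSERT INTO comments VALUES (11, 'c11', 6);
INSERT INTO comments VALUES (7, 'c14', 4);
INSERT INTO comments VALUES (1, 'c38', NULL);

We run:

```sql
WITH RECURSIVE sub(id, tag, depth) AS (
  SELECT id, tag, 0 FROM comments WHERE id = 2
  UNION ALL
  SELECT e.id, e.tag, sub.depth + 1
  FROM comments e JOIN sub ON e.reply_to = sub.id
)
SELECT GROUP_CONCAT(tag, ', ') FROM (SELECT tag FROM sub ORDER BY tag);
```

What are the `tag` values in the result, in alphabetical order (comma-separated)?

Base: id=2 (c22) at depth 0.
Iteration 1: rows with reply_to in {2} -> c16 (id 4, depth 1).
Iteration 2: rows with reply_to in {4} -> c9 (id 5, depth 2), c14 (id 7, depth 2).
Iteration 3: rows with reply_to in {5,7} -> c28 (id 8, depth 3).
Iteration 4: rows with reply_to in {8} -> c18 (id 9, depth 4).
Iteration 5: no rows with reply_to in {9}; recursion stops.

c14, c16, c18, c22, c28, c9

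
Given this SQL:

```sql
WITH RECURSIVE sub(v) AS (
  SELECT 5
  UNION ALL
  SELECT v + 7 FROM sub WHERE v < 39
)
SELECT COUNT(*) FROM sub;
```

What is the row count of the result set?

Base: v=5.
Iteration 1: 5 < 39 holds -> v = 5 + 7 = 12.
Iteration 2: 12 < 39 holds -> v = 12 + 7 = 19.
Iteration 3: 19 < 39 holds -> v = 19 + 7 = 26.
Iteration 4: 26 < 39 holds -> v = 26 + 7 = 33.
Iteration 5: 33 < 39 holds -> v = 33 + 7 = 40.
Iteration 6: 40 < 39 fails; recursion stops.
Total rows emitted: 6.

6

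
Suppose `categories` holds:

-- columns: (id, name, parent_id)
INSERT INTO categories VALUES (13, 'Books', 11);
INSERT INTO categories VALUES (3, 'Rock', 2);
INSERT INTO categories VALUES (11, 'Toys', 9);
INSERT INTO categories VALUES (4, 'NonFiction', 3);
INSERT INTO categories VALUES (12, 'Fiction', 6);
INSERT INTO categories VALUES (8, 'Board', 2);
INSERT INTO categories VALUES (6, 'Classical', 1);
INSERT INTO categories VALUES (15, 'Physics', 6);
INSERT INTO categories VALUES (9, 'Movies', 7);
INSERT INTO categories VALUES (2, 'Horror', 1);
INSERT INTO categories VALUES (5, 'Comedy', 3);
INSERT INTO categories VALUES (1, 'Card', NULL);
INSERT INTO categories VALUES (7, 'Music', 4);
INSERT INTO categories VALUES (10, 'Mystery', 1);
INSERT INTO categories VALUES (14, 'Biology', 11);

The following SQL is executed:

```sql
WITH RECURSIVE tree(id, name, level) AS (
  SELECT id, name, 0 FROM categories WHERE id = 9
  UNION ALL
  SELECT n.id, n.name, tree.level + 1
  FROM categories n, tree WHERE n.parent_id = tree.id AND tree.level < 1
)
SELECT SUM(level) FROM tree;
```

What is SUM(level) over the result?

1

Base: id=9 (Movies) at level 0.
Iteration 1: rows with parent_id in {9} -> Toys (id 11, level 1).
Iteration 2: level < 1 fails for all current rows; recursion stops.
SUM(level) = 0 + 1 = 1.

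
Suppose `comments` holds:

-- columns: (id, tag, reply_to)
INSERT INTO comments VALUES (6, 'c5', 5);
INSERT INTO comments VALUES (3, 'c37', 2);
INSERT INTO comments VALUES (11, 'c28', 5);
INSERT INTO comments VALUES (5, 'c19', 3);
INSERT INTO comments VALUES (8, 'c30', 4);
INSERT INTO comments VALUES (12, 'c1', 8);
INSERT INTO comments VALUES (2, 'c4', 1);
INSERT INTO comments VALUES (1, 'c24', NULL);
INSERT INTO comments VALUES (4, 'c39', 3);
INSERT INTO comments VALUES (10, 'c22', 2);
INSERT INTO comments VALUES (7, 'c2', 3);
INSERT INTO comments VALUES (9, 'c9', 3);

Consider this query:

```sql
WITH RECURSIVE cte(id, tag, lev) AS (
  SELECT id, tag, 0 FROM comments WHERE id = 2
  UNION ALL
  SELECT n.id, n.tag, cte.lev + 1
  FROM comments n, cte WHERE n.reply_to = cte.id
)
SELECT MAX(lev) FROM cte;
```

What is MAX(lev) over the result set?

Base: id=2 (c4) at lev 0.
Iteration 1: rows with reply_to in {2} -> c37 (id 3, lev 1), c22 (id 10, lev 1).
Iteration 2: rows with reply_to in {3,10} -> c39 (id 4, lev 2), c19 (id 5, lev 2), c2 (id 7, lev 2), c9 (id 9, lev 2).
Iteration 3: rows with reply_to in {4,5,7,9} -> c5 (id 6, lev 3), c30 (id 8, lev 3), c28 (id 11, lev 3).
Iteration 4: rows with reply_to in {6,8,11} -> c1 (id 12, lev 4).
Iteration 5: no rows with reply_to in {12}; recursion stops.
lev values: 0, 1, 1, 2, 2, 2, 2, 3, 3, 3, 4; the maximum is 4.

4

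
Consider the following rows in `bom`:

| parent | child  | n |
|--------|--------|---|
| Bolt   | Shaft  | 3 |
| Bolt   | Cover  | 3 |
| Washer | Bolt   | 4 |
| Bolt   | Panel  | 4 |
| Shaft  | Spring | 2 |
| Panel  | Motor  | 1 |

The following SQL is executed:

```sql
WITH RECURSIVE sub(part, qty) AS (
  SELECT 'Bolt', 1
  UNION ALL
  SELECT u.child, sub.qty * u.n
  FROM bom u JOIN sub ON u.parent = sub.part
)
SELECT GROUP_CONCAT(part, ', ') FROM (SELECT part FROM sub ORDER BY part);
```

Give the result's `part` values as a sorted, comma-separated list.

Base: (Bolt, qty=1).
Iteration 1: components of {Bolt} -> Cover = 1*3 = 3, Panel = 1*4 = 4, Shaft = 1*3 = 3.
Iteration 2: components of {Cover,Panel,Shaft} -> Motor = 4*1 = 4, Spring = 3*2 = 6.
Iteration 3: no further components; recursion stops.

Bolt, Cover, Motor, Panel, Shaft, Spring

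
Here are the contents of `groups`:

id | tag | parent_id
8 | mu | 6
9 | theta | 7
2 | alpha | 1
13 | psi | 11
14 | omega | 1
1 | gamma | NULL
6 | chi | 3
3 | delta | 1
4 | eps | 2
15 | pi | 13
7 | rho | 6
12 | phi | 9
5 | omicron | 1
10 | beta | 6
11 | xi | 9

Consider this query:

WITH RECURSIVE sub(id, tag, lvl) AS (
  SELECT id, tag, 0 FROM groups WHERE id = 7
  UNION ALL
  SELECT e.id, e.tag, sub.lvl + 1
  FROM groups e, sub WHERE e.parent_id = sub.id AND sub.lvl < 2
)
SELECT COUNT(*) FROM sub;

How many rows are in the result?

Base: id=7 (rho) at lvl 0.
Iteration 1: rows with parent_id in {7} -> theta (id 9, lvl 1).
Iteration 2: rows with parent_id in {9} -> xi (id 11, lvl 2), phi (id 12, lvl 2).
Iteration 3: lvl < 2 fails for all current rows; recursion stops.
Total rows emitted: 4.

4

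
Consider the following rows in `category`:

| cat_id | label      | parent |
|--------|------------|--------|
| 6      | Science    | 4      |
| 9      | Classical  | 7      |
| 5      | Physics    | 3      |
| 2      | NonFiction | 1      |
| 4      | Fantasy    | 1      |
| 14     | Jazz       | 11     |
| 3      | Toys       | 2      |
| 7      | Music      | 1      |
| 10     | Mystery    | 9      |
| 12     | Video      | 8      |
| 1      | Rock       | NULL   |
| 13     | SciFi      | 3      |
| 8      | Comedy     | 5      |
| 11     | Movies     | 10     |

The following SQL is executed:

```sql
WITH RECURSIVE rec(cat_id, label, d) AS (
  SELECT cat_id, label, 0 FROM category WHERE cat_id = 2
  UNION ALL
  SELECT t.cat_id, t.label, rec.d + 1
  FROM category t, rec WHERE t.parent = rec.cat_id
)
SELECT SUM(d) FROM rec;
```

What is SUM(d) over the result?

Base: cat_id=2 (NonFiction) at d 0.
Iteration 1: rows with parent in {2} -> Toys (id 3, d 1).
Iteration 2: rows with parent in {3} -> Physics (id 5, d 2), SciFi (id 13, d 2).
Iteration 3: rows with parent in {5,13} -> Comedy (id 8, d 3).
Iteration 4: rows with parent in {8} -> Video (id 12, d 4).
Iteration 5: no rows with parent in {12}; recursion stops.
SUM(d) = 0 + 1 + 2 + 2 + 3 + 4 = 12.

12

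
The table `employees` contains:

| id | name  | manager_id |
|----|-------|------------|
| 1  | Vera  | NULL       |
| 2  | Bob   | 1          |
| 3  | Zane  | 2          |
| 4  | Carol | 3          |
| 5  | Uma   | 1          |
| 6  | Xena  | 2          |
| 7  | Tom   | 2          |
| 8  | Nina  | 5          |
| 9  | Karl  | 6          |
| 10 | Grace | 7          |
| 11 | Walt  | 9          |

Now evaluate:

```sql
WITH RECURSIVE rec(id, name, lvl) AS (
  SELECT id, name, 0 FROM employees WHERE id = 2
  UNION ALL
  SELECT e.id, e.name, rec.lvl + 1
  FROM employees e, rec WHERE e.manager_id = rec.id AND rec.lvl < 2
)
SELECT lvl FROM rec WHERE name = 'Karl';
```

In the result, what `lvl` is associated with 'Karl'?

2

Base: id=2 (Bob) at lvl 0.
Iteration 1: rows with manager_id in {2} -> Zane (id 3, lvl 1), Xena (id 6, lvl 1), Tom (id 7, lvl 1).
Iteration 2: rows with manager_id in {3,6,7} -> Carol (id 4, lvl 2), Karl (id 9, lvl 2), Grace (id 10, lvl 2).
Iteration 3: lvl < 2 fails for all current rows; recursion stops.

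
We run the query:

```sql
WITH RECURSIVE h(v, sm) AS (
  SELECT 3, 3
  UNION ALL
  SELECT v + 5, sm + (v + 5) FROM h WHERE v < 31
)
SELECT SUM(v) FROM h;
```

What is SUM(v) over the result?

126

Base: v=3, sm=3.
Iteration 1: 3 < 31 holds -> v = 3 + 5 = 8, sm = 3 + 8 = 11.
Iteration 2: 8 < 31 holds -> v = 8 + 5 = 13, sm = 11 + 13 = 24.
Iteration 3: 13 < 31 holds -> v = 13 + 5 = 18, sm = 24 + 18 = 42.
Iteration 4: 18 < 31 holds -> v = 18 + 5 = 23, sm = 42 + 23 = 65.
Iteration 5: 23 < 31 holds -> v = 23 + 5 = 28, sm = 65 + 28 = 93.
Iteration 6: 28 < 31 holds -> v = 28 + 5 = 33, sm = 93 + 33 = 126.
Iteration 7: 33 < 31 fails; recursion stops.
SUM(v) = 3 + 8 + 13 + 18 + 23 + 28 + 33 = 126.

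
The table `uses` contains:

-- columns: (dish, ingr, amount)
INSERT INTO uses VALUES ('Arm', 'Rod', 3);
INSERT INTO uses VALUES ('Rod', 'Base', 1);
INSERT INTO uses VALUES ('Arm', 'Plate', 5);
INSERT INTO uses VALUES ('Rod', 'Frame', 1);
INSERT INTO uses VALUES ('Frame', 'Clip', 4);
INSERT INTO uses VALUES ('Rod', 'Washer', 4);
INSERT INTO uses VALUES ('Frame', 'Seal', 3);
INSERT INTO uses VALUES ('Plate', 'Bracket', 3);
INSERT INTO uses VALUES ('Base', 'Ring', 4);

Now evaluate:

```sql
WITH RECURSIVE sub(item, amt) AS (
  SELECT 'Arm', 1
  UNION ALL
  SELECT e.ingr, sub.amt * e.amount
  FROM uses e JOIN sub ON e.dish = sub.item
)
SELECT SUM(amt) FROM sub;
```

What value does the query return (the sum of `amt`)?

75

Base: (Arm, amt=1).
Iteration 1: components of {Arm} -> Plate = 1*5 = 5, Rod = 1*3 = 3.
Iteration 2: components of {Plate,Rod} -> Base = 3*1 = 3, Bracket = 5*3 = 15, Frame = 3*1 = 3, Washer = 3*4 = 12.
Iteration 3: components of {Base,Bracket,Frame,Washer} -> Clip = 3*4 = 12, Ring = 3*4 = 12, Seal = 3*3 = 9.
Iteration 4: no further components; recursion stops.
SUM(amt) = 1 + 3 + 5 + 3 + 3 + 12 + 15 + 12 + 12 + 9 = 75.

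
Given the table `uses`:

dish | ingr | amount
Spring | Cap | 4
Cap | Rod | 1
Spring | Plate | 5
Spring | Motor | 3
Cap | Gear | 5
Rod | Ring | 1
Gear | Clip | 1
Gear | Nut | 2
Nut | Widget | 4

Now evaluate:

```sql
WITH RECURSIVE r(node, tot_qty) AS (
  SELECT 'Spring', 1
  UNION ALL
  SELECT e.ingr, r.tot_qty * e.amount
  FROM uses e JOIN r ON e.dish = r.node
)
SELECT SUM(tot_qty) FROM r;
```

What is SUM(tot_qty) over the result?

261

Base: (Spring, tot_qty=1).
Iteration 1: components of {Spring} -> Cap = 1*4 = 4, Motor = 1*3 = 3, Plate = 1*5 = 5.
Iteration 2: components of {Cap,Motor,Plate} -> Gear = 4*5 = 20, Rod = 4*1 = 4.
Iteration 3: components of {Gear,Rod} -> Clip = 20*1 = 20, Nut = 20*2 = 40, Ring = 4*1 = 4.
Iteration 4: components of {Clip,Nut,Ring} -> Widget = 40*4 = 160.
Iteration 5: no further components; recursion stops.
SUM(tot_qty) = 1 + 4 + 5 + 3 + 4 + 20 + 4 + 20 + 40 + 160 = 261.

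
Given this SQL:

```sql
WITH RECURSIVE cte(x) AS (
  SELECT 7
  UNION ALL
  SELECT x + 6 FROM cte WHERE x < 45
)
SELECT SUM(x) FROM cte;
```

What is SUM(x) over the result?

224

Base: x=7.
Iteration 1: 7 < 45 holds -> x = 7 + 6 = 13.
Iteration 2: 13 < 45 holds -> x = 13 + 6 = 19.
Iteration 3: 19 < 45 holds -> x = 19 + 6 = 25.
Iteration 4: 25 < 45 holds -> x = 25 + 6 = 31.
Iteration 5: 31 < 45 holds -> x = 31 + 6 = 37.
Iteration 6: 37 < 45 holds -> x = 37 + 6 = 43.
Iteration 7: 43 < 45 holds -> x = 43 + 6 = 49.
Iteration 8: 49 < 45 fails; recursion stops.
SUM(x) = 7 + 13 + 19 + 25 + 31 + 37 + 43 + 49 = 224.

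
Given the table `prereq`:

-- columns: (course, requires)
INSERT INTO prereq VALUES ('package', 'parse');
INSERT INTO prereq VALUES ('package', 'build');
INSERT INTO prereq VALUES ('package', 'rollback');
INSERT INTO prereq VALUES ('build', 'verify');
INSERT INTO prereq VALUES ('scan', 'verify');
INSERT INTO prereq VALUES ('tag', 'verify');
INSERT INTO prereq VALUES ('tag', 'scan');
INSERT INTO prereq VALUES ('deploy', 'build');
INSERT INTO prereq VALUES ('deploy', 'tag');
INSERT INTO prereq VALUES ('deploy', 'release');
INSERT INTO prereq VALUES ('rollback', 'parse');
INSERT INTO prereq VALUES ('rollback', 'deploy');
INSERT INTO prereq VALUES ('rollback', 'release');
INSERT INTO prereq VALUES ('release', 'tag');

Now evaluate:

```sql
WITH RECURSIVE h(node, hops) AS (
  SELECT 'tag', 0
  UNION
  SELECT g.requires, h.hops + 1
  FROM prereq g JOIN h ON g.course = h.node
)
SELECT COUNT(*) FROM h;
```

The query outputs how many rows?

4

Base: (tag, hops=0).
Iteration 1: edges from {tag} -> (scan, hops=1), (verify, hops=1).
Iteration 2: edges from {scan,verify} -> (verify, hops=2).
Iteration 3: no outgoing edges from {verify}; recursion stops.
Total rows emitted: 4.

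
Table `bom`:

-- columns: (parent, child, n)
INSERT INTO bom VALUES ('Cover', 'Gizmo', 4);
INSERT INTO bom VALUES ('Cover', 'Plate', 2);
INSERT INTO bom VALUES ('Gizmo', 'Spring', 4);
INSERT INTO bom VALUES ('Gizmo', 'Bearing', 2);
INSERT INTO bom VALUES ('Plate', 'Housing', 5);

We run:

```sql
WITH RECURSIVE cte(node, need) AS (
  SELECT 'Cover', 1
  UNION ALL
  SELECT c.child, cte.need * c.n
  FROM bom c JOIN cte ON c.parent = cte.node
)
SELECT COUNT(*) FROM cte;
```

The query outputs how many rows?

Base: (Cover, need=1).
Iteration 1: components of {Cover} -> Gizmo = 1*4 = 4, Plate = 1*2 = 2.
Iteration 2: components of {Gizmo,Plate} -> Bearing = 4*2 = 8, Housing = 2*5 = 10, Spring = 4*4 = 16.
Iteration 3: no further components; recursion stops.
Total rows emitted: 6.

6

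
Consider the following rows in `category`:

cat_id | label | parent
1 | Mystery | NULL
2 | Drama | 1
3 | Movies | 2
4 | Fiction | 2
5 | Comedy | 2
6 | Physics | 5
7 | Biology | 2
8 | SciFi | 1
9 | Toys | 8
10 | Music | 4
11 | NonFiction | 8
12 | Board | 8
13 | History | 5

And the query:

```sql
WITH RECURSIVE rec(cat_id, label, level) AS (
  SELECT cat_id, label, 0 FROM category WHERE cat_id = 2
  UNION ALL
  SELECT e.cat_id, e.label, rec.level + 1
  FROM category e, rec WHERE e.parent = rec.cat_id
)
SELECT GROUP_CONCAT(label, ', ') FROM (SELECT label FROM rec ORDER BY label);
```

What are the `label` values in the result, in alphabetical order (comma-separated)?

Biology, Comedy, Drama, Fiction, History, Movies, Music, Physics

Base: cat_id=2 (Drama) at level 0.
Iteration 1: rows with parent in {2} -> Movies (id 3, level 1), Fiction (id 4, level 1), Comedy (id 5, level 1), Biology (id 7, level 1).
Iteration 2: rows with parent in {3,4,5,7} -> Physics (id 6, level 2), Music (id 10, level 2), History (id 13, level 2).
Iteration 3: no rows with parent in {6,10,13}; recursion stops.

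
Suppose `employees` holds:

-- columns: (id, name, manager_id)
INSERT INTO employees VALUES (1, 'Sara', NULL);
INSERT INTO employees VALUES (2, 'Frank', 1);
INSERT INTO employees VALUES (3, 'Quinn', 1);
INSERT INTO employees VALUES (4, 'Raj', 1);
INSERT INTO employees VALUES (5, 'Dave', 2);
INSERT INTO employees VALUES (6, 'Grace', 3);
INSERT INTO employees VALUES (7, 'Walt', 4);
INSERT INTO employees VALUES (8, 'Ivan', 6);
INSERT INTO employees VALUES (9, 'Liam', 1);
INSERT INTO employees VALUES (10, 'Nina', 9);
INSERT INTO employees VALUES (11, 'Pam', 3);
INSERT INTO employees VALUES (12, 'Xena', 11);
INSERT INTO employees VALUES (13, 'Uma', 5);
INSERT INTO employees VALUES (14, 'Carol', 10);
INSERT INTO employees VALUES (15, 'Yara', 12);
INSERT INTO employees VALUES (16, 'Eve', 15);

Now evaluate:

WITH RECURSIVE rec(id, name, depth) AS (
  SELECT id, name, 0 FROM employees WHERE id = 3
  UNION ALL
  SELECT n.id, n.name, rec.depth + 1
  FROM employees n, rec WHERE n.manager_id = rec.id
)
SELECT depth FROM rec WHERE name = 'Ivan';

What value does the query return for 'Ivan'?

Base: id=3 (Quinn) at depth 0.
Iteration 1: rows with manager_id in {3} -> Grace (id 6, depth 1), Pam (id 11, depth 1).
Iteration 2: rows with manager_id in {6,11} -> Ivan (id 8, depth 2), Xena (id 12, depth 2).
Iteration 3: rows with manager_id in {8,12} -> Yara (id 15, depth 3).
Iteration 4: rows with manager_id in {15} -> Eve (id 16, depth 4).
Iteration 5: no rows with manager_id in {16}; recursion stops.

2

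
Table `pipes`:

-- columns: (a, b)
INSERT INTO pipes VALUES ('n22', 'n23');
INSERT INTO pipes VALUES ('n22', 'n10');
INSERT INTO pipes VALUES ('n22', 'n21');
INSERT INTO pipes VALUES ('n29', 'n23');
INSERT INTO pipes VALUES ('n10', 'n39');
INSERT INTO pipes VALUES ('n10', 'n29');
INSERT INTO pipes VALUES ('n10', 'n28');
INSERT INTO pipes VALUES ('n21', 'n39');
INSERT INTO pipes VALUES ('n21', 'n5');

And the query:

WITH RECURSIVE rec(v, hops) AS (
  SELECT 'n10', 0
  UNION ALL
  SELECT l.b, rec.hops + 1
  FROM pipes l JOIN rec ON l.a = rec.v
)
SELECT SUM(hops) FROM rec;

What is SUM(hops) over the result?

Base: (n10, hops=0).
Iteration 1: edges from {n10} -> (n28, hops=1), (n29, hops=1), (n39, hops=1).
Iteration 2: edges from {n28,n29,n39} -> (n23, hops=2).
Iteration 3: no outgoing edges from {n23}; recursion stops.
SUM(hops) = 0 + 1 + 1 + 1 + 2 = 5.

5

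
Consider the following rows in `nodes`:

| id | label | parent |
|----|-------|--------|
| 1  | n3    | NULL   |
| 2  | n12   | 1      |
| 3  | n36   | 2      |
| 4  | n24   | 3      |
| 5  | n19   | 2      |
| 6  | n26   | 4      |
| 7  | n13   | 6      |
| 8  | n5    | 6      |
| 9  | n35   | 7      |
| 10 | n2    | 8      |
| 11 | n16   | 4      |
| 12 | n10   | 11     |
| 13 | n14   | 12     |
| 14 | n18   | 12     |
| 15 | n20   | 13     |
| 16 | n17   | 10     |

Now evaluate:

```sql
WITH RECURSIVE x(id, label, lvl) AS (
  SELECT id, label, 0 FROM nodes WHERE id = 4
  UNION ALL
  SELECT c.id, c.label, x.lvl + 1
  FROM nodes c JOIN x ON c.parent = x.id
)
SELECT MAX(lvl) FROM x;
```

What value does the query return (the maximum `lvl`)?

4

Base: id=4 (n24) at lvl 0.
Iteration 1: rows with parent in {4} -> n26 (id 6, lvl 1), n16 (id 11, lvl 1).
Iteration 2: rows with parent in {6,11} -> n13 (id 7, lvl 2), n5 (id 8, lvl 2), n10 (id 12, lvl 2).
Iteration 3: rows with parent in {7,8,12} -> n35 (id 9, lvl 3), n2 (id 10, lvl 3), n14 (id 13, lvl 3), n18 (id 14, lvl 3).
Iteration 4: rows with parent in {9,10,13,14} -> n20 (id 15, lvl 4), n17 (id 16, lvl 4).
Iteration 5: no rows with parent in {15,16}; recursion stops.
lvl values: 0, 1, 1, 2, 2, 2, 3, 3, 3, 3, 4, 4; the maximum is 4.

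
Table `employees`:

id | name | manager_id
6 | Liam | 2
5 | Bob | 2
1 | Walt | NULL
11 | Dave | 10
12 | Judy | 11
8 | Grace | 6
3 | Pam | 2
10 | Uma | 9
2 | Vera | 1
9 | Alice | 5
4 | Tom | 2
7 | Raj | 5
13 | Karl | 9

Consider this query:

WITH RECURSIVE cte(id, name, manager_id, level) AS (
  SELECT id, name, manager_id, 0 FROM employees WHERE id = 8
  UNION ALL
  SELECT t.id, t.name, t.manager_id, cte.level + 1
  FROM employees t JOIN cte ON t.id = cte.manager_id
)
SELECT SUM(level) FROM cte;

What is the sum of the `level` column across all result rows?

6

Base: id=8 (Grace), manager_id=6, level 0.
Iteration 1: join on id=6 -> Liam (id 6, manager_id=2, level 1).
Iteration 2: join on id=2 -> Vera (id 2, manager_id=1, level 2).
Iteration 3: join on id=1 -> Walt (id 1, manager_id=NULL, level 3).
Iteration 4: manager_id is NULL; no match; recursion stops.
SUM(level) = 0 + 1 + 2 + 3 = 6.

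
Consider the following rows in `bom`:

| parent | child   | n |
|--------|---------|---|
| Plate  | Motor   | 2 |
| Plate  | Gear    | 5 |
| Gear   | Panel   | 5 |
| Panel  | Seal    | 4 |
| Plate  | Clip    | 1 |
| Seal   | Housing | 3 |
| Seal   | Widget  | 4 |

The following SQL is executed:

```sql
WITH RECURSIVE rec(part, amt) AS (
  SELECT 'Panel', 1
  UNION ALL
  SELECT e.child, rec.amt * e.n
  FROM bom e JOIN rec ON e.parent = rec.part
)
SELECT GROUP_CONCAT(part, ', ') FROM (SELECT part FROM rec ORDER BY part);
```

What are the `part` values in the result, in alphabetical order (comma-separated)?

Base: (Panel, amt=1).
Iteration 1: components of {Panel} -> Seal = 1*4 = 4.
Iteration 2: components of {Seal} -> Housing = 4*3 = 12, Widget = 4*4 = 16.
Iteration 3: no further components; recursion stops.

Housing, Panel, Seal, Widget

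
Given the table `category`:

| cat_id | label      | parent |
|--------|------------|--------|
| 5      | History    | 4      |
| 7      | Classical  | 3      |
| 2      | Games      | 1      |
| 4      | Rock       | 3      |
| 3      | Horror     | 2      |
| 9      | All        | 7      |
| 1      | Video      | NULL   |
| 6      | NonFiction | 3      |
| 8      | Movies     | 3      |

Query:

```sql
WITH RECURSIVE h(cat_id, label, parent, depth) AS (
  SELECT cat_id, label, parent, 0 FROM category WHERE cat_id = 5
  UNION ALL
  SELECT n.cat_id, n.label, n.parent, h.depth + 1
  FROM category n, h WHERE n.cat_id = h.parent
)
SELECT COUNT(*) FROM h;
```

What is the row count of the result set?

5

Base: cat_id=5 (History), parent=4, depth 0.
Iteration 1: join on cat_id=4 -> Rock (id 4, parent=3, depth 1).
Iteration 2: join on cat_id=3 -> Horror (id 3, parent=2, depth 2).
Iteration 3: join on cat_id=2 -> Games (id 2, parent=1, depth 3).
Iteration 4: join on cat_id=1 -> Video (id 1, parent=NULL, depth 4).
Iteration 5: parent is NULL; no match; recursion stops.
Total rows emitted: 5.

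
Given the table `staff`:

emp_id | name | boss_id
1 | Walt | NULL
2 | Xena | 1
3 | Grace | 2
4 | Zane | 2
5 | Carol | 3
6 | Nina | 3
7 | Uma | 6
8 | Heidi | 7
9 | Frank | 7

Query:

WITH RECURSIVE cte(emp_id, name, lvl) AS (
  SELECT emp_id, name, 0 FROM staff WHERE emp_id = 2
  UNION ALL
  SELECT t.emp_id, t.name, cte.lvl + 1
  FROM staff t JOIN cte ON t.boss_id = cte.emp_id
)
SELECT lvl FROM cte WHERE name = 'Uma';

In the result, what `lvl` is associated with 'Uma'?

3

Base: emp_id=2 (Xena) at lvl 0.
Iteration 1: rows with boss_id in {2} -> Grace (id 3, lvl 1), Zane (id 4, lvl 1).
Iteration 2: rows with boss_id in {3,4} -> Carol (id 5, lvl 2), Nina (id 6, lvl 2).
Iteration 3: rows with boss_id in {5,6} -> Uma (id 7, lvl 3).
Iteration 4: rows with boss_id in {7} -> Heidi (id 8, lvl 4), Frank (id 9, lvl 4).
Iteration 5: no rows with boss_id in {8,9}; recursion stops.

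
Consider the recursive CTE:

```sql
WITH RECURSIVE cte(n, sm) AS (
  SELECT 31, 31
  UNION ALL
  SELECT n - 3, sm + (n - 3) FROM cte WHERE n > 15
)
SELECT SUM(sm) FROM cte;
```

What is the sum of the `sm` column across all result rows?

700

Base: n=31, sm=31.
Iteration 1: 31 > 15 holds -> n = 31 - 3 = 28, sm = 31 + 28 = 59.
Iteration 2: 28 > 15 holds -> n = 28 - 3 = 25, sm = 59 + 25 = 84.
Iteration 3: 25 > 15 holds -> n = 25 - 3 = 22, sm = 84 + 22 = 106.
Iteration 4: 22 > 15 holds -> n = 22 - 3 = 19, sm = 106 + 19 = 125.
Iteration 5: 19 > 15 holds -> n = 19 - 3 = 16, sm = 125 + 16 = 141.
Iteration 6: 16 > 15 holds -> n = 16 - 3 = 13, sm = 141 + 13 = 154.
Iteration 7: 13 > 15 fails; recursion stops.
SUM(sm) = 31 + 59 + 84 + 106 + 125 + 141 + 154 = 700.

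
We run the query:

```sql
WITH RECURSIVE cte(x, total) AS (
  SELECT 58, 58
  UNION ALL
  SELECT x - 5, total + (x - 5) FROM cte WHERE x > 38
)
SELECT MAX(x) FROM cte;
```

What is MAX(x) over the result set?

58

Base: x=58, total=58.
Iteration 1: 58 > 38 holds -> x = 58 - 5 = 53, total = 58 + 53 = 111.
Iteration 2: 53 > 38 holds -> x = 53 - 5 = 48, total = 111 + 48 = 159.
Iteration 3: 48 > 38 holds -> x = 48 - 5 = 43, total = 159 + 43 = 202.
Iteration 4: 43 > 38 holds -> x = 43 - 5 = 38, total = 202 + 38 = 240.
Iteration 5: 38 > 38 fails; recursion stops.
x values: 58, 53, 48, 43, 38; the maximum is 58.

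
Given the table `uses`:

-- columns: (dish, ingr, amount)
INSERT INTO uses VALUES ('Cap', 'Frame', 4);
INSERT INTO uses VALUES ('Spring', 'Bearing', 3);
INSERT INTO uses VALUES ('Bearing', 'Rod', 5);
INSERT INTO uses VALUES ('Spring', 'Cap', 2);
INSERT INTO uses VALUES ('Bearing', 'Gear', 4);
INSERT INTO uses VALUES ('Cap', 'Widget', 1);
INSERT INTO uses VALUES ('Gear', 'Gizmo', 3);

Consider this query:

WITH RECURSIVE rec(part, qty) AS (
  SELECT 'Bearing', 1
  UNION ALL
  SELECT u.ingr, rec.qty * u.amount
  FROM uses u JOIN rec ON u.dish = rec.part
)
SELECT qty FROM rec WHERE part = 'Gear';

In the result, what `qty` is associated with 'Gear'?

4

Base: (Bearing, qty=1).
Iteration 1: components of {Bearing} -> Gear = 1*4 = 4, Rod = 1*5 = 5.
Iteration 2: components of {Gear,Rod} -> Gizmo = 4*3 = 12.
Iteration 3: no further components; recursion stops.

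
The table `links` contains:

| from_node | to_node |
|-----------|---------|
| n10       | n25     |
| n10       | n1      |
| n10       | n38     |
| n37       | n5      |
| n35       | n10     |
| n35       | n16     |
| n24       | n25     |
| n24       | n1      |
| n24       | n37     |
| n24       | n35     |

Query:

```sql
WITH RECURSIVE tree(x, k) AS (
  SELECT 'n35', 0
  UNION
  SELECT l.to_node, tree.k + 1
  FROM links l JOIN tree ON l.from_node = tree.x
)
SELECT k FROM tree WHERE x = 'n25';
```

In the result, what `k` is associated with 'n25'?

2

Base: (n35, k=0).
Iteration 1: edges from {n35} -> (n10, k=1), (n16, k=1).
Iteration 2: edges from {n10,n16} -> (n1, k=2), (n25, k=2), (n38, k=2).
Iteration 3: no outgoing edges from {n1,n25,n38}; recursion stops.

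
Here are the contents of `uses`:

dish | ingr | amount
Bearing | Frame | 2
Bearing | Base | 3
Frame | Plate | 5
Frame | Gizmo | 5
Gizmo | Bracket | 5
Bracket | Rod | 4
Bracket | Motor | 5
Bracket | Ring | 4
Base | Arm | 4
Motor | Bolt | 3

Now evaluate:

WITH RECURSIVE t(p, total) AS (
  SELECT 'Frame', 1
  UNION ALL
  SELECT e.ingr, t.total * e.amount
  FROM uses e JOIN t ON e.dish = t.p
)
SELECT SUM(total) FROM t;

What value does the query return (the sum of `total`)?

Base: (Frame, total=1).
Iteration 1: components of {Frame} -> Gizmo = 1*5 = 5, Plate = 1*5 = 5.
Iteration 2: components of {Gizmo,Plate} -> Bracket = 5*5 = 25.
Iteration 3: components of {Bracket} -> Motor = 25*5 = 125, Ring = 25*4 = 100, Rod = 25*4 = 100.
Iteration 4: components of {Motor,Ring,Rod} -> Bolt = 125*3 = 375.
Iteration 5: no further components; recursion stops.
SUM(total) = 1 + 5 + 5 + 25 + 100 + 125 + 100 + 375 = 736.

736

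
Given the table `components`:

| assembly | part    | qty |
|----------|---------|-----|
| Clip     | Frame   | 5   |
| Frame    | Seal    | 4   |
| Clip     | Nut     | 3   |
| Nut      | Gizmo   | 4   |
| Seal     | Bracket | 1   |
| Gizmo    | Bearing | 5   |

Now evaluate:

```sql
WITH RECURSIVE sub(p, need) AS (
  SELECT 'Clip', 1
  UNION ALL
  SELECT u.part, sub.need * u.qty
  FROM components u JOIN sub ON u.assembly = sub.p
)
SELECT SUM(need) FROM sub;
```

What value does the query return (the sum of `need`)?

Base: (Clip, need=1).
Iteration 1: components of {Clip} -> Frame = 1*5 = 5, Nut = 1*3 = 3.
Iteration 2: components of {Frame,Nut} -> Gizmo = 3*4 = 12, Seal = 5*4 = 20.
Iteration 3: components of {Gizmo,Seal} -> Bearing = 12*5 = 60, Bracket = 20*1 = 20.
Iteration 4: no further components; recursion stops.
SUM(need) = 1 + 5 + 3 + 20 + 12 + 20 + 60 = 121.

121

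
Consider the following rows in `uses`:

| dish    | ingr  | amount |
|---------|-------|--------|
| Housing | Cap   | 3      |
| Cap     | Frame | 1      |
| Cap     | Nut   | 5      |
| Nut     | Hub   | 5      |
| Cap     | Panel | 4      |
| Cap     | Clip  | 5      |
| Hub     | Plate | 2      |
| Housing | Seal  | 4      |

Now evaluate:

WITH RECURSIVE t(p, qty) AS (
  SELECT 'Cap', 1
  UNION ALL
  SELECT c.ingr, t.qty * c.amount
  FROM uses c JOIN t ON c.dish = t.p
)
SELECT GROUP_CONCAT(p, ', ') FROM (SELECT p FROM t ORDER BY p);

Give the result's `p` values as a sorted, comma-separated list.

Cap, Clip, Frame, Hub, Nut, Panel, Plate

Base: (Cap, qty=1).
Iteration 1: components of {Cap} -> Clip = 1*5 = 5, Frame = 1*1 = 1, Nut = 1*5 = 5, Panel = 1*4 = 4.
Iteration 2: components of {Clip,Frame,Nut,Panel} -> Hub = 5*5 = 25.
Iteration 3: components of {Hub} -> Plate = 25*2 = 50.
Iteration 4: no further components; recursion stops.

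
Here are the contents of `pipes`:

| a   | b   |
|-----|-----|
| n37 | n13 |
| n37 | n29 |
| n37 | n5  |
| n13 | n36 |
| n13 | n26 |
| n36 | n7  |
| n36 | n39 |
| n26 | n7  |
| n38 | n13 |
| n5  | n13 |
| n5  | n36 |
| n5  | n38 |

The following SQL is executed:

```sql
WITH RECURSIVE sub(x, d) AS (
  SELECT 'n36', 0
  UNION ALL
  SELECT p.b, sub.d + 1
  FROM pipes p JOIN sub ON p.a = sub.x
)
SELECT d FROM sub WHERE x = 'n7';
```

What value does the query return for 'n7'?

Base: (n36, d=0).
Iteration 1: edges from {n36} -> (n39, d=1), (n7, d=1).
Iteration 2: no outgoing edges from {n39,n7}; recursion stops.

1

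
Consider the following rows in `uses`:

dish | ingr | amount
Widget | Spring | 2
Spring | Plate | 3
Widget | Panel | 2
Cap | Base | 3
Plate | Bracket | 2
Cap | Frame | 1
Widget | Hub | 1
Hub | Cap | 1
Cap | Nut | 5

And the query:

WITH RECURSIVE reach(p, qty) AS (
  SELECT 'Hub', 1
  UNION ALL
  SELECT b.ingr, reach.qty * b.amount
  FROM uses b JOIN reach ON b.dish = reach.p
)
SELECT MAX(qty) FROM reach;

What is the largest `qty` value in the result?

5

Base: (Hub, qty=1).
Iteration 1: components of {Hub} -> Cap = 1*1 = 1.
Iteration 2: components of {Cap} -> Base = 1*3 = 3, Frame = 1*1 = 1, Nut = 1*5 = 5.
Iteration 3: no further components; recursion stops.
qty values: 1, 1, 3, 5, 1; the maximum is 5.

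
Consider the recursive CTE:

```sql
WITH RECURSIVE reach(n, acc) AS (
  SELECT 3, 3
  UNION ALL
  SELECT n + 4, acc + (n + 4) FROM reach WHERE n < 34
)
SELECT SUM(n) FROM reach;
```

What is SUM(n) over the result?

171

Base: n=3, acc=3.
Iteration 1: 3 < 34 holds -> n = 3 + 4 = 7, acc = 3 + 7 = 10.
Iteration 2: 7 < 34 holds -> n = 7 + 4 = 11, acc = 10 + 11 = 21.
Iteration 3: 11 < 34 holds -> n = 11 + 4 = 15, acc = 21 + 15 = 36.
Iteration 4: 15 < 34 holds -> n = 15 + 4 = 19, acc = 36 + 19 = 55.
Iteration 5: 19 < 34 holds -> n = 19 + 4 = 23, acc = 55 + 23 = 78.
Iteration 6: 23 < 34 holds -> n = 23 + 4 = 27, acc = 78 + 27 = 105.
Iteration 7: 27 < 34 holds -> n = 27 + 4 = 31, acc = 105 + 31 = 136.
Iteration 8: 31 < 34 holds -> n = 31 + 4 = 35, acc = 136 + 35 = 171.
Iteration 9: 35 < 34 fails; recursion stops.
SUM(n) = 3 + 7 + 11 + 15 + 19 + 23 + 27 + 31 + 35 = 171.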